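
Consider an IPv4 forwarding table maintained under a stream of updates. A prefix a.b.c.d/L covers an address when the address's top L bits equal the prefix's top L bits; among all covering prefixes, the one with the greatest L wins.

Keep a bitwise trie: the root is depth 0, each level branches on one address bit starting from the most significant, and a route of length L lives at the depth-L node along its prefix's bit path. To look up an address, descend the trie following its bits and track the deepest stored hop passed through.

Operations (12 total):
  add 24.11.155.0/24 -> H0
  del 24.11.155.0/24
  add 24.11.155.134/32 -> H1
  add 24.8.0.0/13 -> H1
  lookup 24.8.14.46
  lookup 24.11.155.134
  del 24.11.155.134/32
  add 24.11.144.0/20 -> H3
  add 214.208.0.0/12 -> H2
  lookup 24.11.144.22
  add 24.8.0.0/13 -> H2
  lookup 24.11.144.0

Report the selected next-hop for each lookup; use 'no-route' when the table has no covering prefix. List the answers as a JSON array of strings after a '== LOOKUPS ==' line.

Process each operation:
  + 24.11.155.0/24 (H0) depth=24
  del 24.11.155.0/24 (clear depth 24)
  + 24.11.155.134/32 (H1) depth=32
  + 24.8.0.0/13 (H1) depth=13
  ? 24.8.14.46  path d0:-→d1:-→d2:-→d3:-→d4:-→d5:-→d6:-→d7:-→d8:-→d9:-→d10:-→d11:-→d12:-→d13:H1→d14:-  best=H1
  ? 24.11.155.134  path d0:-→d1:-→d2:-→d3:-→d4:-→d5:-→d6:-→d7:-→d8:-→d9:-→d10:-→d11:-→d12:-→d13:H1→d14:-→d15:-→d16:-→d17:-→d18:-→d19:-→d20:-→d21:-→d22:-→d23:-→d24:-→d25:-→d26:-→d27:-→d28:-→d29:-→d30:-→d31:-→d32:H1  best=H1
  del 24.11.155.134/32 (clear depth 32)
  + 24.11.144.0/20 (H3) depth=20
  + 214.208.0.0/12 (H2) depth=12
  ? 24.11.144.22  path d0:-→d1:-→d2:-→d3:-→d4:-→d5:-→d6:-→d7:-→d8:-→d9:-→d10:-→d11:-→d12:-→d13:H1→d14:-→d15:-→d16:-→d17:-→d18:-→d19:-→d20:H3  best=H3
  + 24.8.0.0/13 (H2) depth=13
  ? 24.11.144.0  path d0:-→d1:-→d2:-→d3:-→d4:-→d5:-→d6:-→d7:-→d8:-→d9:-→d10:-→d11:-→d12:-→d13:H2→d14:-→d15:-→d16:-→d17:-→d18:-→d19:-→d20:H3  best=H3

== LOOKUPS ==
["H1","H1","H3","H3"]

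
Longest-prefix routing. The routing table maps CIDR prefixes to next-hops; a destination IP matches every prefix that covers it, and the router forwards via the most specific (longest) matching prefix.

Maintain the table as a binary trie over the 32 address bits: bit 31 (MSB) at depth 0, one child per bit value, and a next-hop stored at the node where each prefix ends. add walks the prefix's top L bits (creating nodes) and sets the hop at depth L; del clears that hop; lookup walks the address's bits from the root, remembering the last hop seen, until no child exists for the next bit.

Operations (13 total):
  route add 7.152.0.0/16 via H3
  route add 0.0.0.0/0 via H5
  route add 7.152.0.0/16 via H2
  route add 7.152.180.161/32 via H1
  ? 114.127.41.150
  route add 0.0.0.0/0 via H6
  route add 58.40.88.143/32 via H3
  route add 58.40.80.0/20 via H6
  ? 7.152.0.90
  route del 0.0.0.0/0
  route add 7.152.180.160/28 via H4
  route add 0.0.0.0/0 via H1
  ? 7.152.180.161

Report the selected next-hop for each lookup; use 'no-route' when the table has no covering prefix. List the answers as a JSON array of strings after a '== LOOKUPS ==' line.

Trace:
  + 7.152.0.0/16 (H3) depth=16
  + 0.0.0.0/0 (H5) depth=0
  + 7.152.0.0/16 (H2) depth=16
  + 7.152.180.161/32 (H1) depth=32
  ? 114.127.41.150  path d0:H5→d1:-  best=H5
  + 0.0.0.0/0 (H6) depth=0
  + 58.40.88.143/32 (H3) depth=32
  + 58.40.80.0/20 (H6) depth=20
  ? 7.152.0.90  path d0:H6→d1:-→d2:-→d3:-→d4:-→d5:-→d6:-→d7:-→d8:-→d9:-→d10:-→d11:-→d12:-→d13:-→d14:-→d15:-→d16:H2  best=H2
  - 0.0.0.0/0 clear@0
  + 7.152.180.160/28 (H4) depth=28
  + 0.0.0.0/0 (H1) depth=0
  ? 7.152.180.161  path d0:H1→d1:-→d2:-→d3:-→d4:-→d5:-→d6:-→d7:-→d8:-→d9:-→d10:-→d11:-→d12:-→d13:-→d14:-→d15:-→d16:H2→d17:-→d18:-→d19:-→d20:-→d21:-→d22:-→d23:-→d24:-→d25:-→d26:-→d27:-→d28:H4→d29:-→d30:-→d31:-→d32:H1  best=H1

== LOOKUPS ==
["H5","H2","H1"]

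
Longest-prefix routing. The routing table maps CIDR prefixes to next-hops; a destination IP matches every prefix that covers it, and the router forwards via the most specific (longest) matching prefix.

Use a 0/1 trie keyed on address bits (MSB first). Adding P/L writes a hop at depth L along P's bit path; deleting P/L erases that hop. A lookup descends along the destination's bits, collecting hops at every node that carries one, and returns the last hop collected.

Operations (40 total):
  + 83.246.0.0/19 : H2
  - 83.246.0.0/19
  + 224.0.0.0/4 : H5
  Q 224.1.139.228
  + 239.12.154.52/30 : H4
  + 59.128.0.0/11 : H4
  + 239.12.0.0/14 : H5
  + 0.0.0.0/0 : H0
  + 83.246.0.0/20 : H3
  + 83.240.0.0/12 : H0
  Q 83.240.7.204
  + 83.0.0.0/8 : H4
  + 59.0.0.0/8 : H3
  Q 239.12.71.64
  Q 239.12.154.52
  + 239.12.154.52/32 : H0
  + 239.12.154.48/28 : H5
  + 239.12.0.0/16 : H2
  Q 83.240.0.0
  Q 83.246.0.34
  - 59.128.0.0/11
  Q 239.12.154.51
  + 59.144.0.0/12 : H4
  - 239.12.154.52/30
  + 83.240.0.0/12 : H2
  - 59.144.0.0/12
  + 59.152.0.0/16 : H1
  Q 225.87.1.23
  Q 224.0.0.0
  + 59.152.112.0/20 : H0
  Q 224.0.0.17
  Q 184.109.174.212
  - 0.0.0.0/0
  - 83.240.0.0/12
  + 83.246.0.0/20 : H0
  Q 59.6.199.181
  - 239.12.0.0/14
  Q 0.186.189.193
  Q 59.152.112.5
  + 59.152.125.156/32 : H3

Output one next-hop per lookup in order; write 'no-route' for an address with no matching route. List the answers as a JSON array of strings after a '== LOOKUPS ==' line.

Process each operation:
  + 83.246.0.0/19 (H2) depth=19
  del 83.246.0.0/19 (clear depth 19)
  + 224.0.0.0/4 (H5) depth=4
  Q 224.1.139.228: descend 1110 ; hops seen [H5] ; pick H5
  + 239.12.154.52/30 (H4) depth=30
  + 59.128.0.0/11 (H4) depth=11
  + 239.12.0.0/14 (H5) depth=14
  + 0.0.0.0/0 (H0) depth=0
  + 83.246.0.0/20 (H3) depth=20
  + 83.240.0.0/12 (H0) depth=12
  Q 83.240.7.204: descend 0101001111110 ; hops seen [H0,H0] ; pick H0
  + 83.0.0.0/8 (H4) depth=8
  + 59.0.0.0/8 (H3) depth=8
  Q 239.12.71.64: descend 1110111100001100 ; hops seen [H0,H5,H5] ; pick H5
  Q 239.12.154.52: descend 111011110000110010011010001101 ; hops seen [H0,H5,H5,H4] ; pick H4
  + 239.12.154.52/32 (H0) depth=32
  + 239.12.154.48/28 (H5) depth=28
  + 239.12.0.0/16 (H2) depth=16
  Q 83.240.0.0: descend 0101001111110 ; hops seen [H0,H4,H0] ; pick H0
  Q 83.246.0.34: descend 01010011111101100000 ; hops seen [H0,H4,H0,H3] ; pick H3
  del 59.128.0.0/11 (clear depth 11)
  Q 239.12.154.51: descend 11101111000011001001101000110 ; hops seen [H0,H5,H5,H2,H5] ; pick H5
  + 59.144.0.0/12 (H4) depth=12
  del 239.12.154.52/30 (clear depth 30)
  + 83.240.0.0/12 (H2) depth=12
  del 59.144.0.0/12 (clear depth 12)
  + 59.152.0.0/16 (H1) depth=16
  Q 225.87.1.23: descend 1110 ; hops seen [H0,H5] ; pick H5
  Q 224.0.0.0: descend 1110 ; hops seen [H0,H5] ; pick H5
  + 59.152.112.0/20 (H0) depth=20
  Q 224.0.0.17: descend 1110 ; hops seen [H0,H5] ; pick H5
  Q 184.109.174.212: descend 1 ; hops seen [H0] ; pick H0
  del 0.0.0.0/0 (clear depth 0)
  del 83.240.0.0/12 (clear depth 12)
  + 83.246.0.0/20 (H0) depth=20
  Q 59.6.199.181: descend 00111011 ; hops seen [H3] ; pick H3
  del 239.12.0.0/14 (clear depth 14)
  Q 0.186.189.193: descend 00 ; hops seen [∅] ; pick no-route
  Q 59.152.112.5: descend 00111011100110000111 ; hops seen [H3,H1,H0] ; pick H0
  + 59.152.125.156/32 (H3) depth=32

== LOOKUPS ==
["H5","H0","H5","H4","H0","H3","H5","H5","H5","H5","H0","H3","no-route","H0"]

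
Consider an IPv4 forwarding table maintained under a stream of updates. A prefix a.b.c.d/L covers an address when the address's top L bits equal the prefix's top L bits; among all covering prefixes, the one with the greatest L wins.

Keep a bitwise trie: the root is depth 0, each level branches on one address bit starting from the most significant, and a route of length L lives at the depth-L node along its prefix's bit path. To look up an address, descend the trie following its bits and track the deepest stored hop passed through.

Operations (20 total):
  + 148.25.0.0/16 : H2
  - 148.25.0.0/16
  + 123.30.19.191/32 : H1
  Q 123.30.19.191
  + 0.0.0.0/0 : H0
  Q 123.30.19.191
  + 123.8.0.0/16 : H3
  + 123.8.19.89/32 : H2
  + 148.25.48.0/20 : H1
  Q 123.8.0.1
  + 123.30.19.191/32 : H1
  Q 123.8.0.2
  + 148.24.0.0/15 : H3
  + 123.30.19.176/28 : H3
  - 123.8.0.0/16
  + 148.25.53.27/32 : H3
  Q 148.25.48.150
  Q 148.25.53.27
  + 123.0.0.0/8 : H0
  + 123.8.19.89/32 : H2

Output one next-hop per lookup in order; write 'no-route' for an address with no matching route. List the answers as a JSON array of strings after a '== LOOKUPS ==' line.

Trace:
  add 148.25.0.0/16 -> H2 at depth 16
  - 148.25.0.0/16 clear@16
  add 123.30.19.191/32 -> H1 at depth 32
  ? 123.30.19.191  path d0:-→d1:-→d2:-→d3:-→d4:-→d5:-→d6:-→d7:-→d8:-→d9:-→d10:-→d11:-→d12:-→d13:-→d14:-→d15:-→d16:-→d17:-→d18:-→d19:-→d20:-→d21:-→d22:-→d23:-→d24:-→d25:-→d26:-→d27:-→d28:-→d29:-→d30:-→d31:-→d32:H1  best=H1
  add 0.0.0.0/0 -> H0 at depth 0
  ? 123.30.19.191  path d0:H0→d1:-→d2:-→d3:-→d4:-→d5:-→d6:-→d7:-→d8:-→d9:-→d10:-→d11:-→d12:-→d13:-→d14:-→d15:-→d16:-→d17:-→d18:-→d19:-→d20:-→d21:-→d22:-→d23:-→d24:-→d25:-→d26:-→d27:-→d28:-→d29:-→d30:-→d31:-→d32:H1  best=H1
  add 123.8.0.0/16 -> H3 at depth 16
  add 123.8.19.89/32 -> H2 at depth 32
  add 148.25.48.0/20 -> H1 at depth 20
  ? 123.8.0.1  path d0:H0→d1:-→d2:-→d3:-→d4:-→d5:-→d6:-→d7:-→d8:-→d9:-→d10:-→d11:-→d12:-→d13:-→d14:-→d15:-→d16:H3→d17:-→d18:-→d19:-  best=H3
  add 123.30.19.191/32 -> H1 at depth 32
  ? 123.8.0.2  path d0:H0→d1:-→d2:-→d3:-→d4:-→d5:-→d6:-→d7:-→d8:-→d9:-→d10:-→d11:-→d12:-→d13:-→d14:-→d15:-→d16:H3→d17:-→d18:-→d19:-  best=H3
  add 148.24.0.0/15 -> H3 at depth 15
  add 123.30.19.176/28 -> H3 at depth 28
  - 123.8.0.0/16 clear@16
  add 148.25.53.27/32 -> H3 at depth 32
  ? 148.25.48.150  path d0:H0→d1:-→d2:-→d3:-→d4:-→d5:-→d6:-→d7:-→d8:-→d9:-→d10:-→d11:-→d12:-→d13:-→d14:-→d15:H3→d16:-→d17:-→d18:-→d19:-→d20:H1→d21:-  best=H1
  ? 148.25.53.27  path d0:H0→d1:-→d2:-→d3:-→d4:-→d5:-→d6:-→d7:-→d8:-→d9:-→d10:-→d11:-→d12:-→d13:-→d14:-→d15:H3→d16:-→d17:-→d18:-→d19:-→d20:H1→d21:-→d22:-→d23:-→d24:-→d25:-→d26:-→d27:-→d28:-→d29:-→d30:-→d31:-→d32:H3  best=H3
  add 123.0.0.0/8 -> H0 at depth 8
  add 123.8.19.89/32 -> H2 at depth 32

== LOOKUPS ==
["H1","H1","H3","H3","H1","H3"]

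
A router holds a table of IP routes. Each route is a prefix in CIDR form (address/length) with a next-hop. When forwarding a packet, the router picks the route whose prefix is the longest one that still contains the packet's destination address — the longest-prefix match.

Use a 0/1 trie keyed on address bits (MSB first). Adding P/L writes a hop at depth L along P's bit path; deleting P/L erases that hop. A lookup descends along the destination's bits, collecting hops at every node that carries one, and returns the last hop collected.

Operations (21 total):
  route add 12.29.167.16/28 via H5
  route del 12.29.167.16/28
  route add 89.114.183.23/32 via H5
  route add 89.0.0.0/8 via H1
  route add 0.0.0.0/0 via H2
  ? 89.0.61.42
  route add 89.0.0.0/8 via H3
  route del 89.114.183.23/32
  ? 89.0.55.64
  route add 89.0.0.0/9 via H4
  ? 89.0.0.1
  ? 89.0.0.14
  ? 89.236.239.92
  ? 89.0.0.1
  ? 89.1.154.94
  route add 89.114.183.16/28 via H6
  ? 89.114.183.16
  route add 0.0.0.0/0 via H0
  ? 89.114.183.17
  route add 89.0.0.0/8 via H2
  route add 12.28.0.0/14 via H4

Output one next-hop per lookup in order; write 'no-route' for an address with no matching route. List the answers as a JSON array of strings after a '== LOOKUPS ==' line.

Process each operation:
  + 12.29.167.16/28 (H5) depth=28
  del 12.29.167.16/28 (clear depth 28)
  + 89.114.183.23/32 (H5) depth=32
  + 89.0.0.0/8 (H1) depth=8
  + 0.0.0.0/0 (H2) depth=0
  ? 89.0.61.42  path d0:H2→d1:-→d2:-→d3:-→d4:-→d5:-→d6:-→d7:-→d8:H1→d9:-  best=H1
  + 89.0.0.0/8 (H3) depth=8
  del 89.114.183.23/32 (clear depth 32)
  ? 89.0.55.64  path d0:H2→d1:-→d2:-→d3:-→d4:-→d5:-→d6:-→d7:-→d8:H3→d9:-  best=H3
  + 89.0.0.0/9 (H4) depth=9
  ? 89.0.0.1  path d0:H2→d1:-→d2:-→d3:-→d4:-→d5:-→d6:-→d7:-→d8:H3→d9:H4  best=H4
  ? 89.0.0.14  path d0:H2→d1:-→d2:-→d3:-→d4:-→d5:-→d6:-→d7:-→d8:H3→d9:H4  best=H4
  ? 89.236.239.92  path d0:H2→d1:-→d2:-→d3:-→d4:-→d5:-→d6:-→d7:-→d8:H3  best=H3
  ? 89.0.0.1  path d0:H2→d1:-→d2:-→d3:-→d4:-→d5:-→d6:-→d7:-→d8:H3→d9:H4  best=H4
  ? 89.1.154.94  path d0:H2→d1:-→d2:-→d3:-→d4:-→d5:-→d6:-→d7:-→d8:H3→d9:H4  best=H4
  + 89.114.183.16/28 (H6) depth=28
  ? 89.114.183.16  path d0:H2→d1:-→d2:-→d3:-→d4:-→d5:-→d6:-→d7:-→d8:H3→d9:H4→d10:-→d11:-→d12:-→d13:-→d14:-→d15:-→d16:-→d17:-→d18:-→d19:-→d20:-→d21:-→d22:-→d23:-→d24:-→d25:-→d26:-→d27:-→d28:H6→d29:-  best=H6
  + 0.0.0.0/0 (H0) depth=0
  ? 89.114.183.17  path d0:H0→d1:-→d2:-→d3:-→d4:-→d5:-→d6:-→d7:-→d8:H3→d9:H4→d10:-→d11:-→d12:-→d13:-→d14:-→d15:-→d16:-→d17:-→d18:-→d19:-→d20:-→d21:-→d22:-→d23:-→d24:-→d25:-→d26:-→d27:-→d28:H6→d29:-  best=H6
  + 89.0.0.0/8 (H2) depth=8
  + 12.28.0.0/14 (H4) depth=14

== LOOKUPS ==
["H1","H3","H4","H4","H3","H4","H4","H6","H6"]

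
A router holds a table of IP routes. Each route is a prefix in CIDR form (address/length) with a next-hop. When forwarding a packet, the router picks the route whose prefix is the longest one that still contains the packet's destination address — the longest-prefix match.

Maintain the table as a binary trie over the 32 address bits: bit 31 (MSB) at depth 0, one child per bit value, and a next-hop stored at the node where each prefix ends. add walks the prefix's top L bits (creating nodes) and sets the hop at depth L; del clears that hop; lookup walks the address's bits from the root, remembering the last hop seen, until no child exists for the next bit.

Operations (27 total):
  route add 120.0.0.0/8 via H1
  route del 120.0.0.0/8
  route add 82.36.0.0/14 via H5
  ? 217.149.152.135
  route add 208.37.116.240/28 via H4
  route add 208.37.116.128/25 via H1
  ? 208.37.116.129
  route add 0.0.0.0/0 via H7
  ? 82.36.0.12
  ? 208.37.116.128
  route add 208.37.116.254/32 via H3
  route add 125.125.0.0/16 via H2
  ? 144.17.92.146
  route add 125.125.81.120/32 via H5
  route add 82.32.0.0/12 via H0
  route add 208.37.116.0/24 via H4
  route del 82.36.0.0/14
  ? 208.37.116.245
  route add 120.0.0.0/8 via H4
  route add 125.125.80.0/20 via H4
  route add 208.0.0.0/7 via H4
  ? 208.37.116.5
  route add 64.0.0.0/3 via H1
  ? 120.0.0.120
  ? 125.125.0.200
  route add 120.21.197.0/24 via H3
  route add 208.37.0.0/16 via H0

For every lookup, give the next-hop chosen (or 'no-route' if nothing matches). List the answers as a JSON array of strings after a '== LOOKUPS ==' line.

Apply in order:
  + 120.0.0.0/8 (H1) depth=8
  - 120.0.0.0/8 clear@8
  + 82.36.0.0/14 (H5) depth=14
  Q 217.149.152.135: descend ε ; hops seen [∅] ; pick no-route
  + 208.37.116.240/28 (H4) depth=28
  + 208.37.116.128/25 (H1) depth=25
  Q 208.37.116.129: descend 1101000000100101011101001 ; hops seen [H1] ; pick H1
  + 0.0.0.0/0 (H7) depth=0
  Q 82.36.0.12: descend 01010010001001 ; hops seen [H7,H5] ; pick H5
  Q 208.37.116.128: descend 1101000000100101011101001 ; hops seen [H7,H1] ; pick H1
  + 208.37.116.254/32 (H3) depth=32
  + 125.125.0.0/16 (H2) depth=16
  Q 144.17.92.146: descend 1 ; hops seen [H7] ; pick H7
  + 125.125.81.120/32 (H5) depth=32
  + 82.32.0.0/12 (H0) depth=12
  + 208.37.116.0/24 (H4) depth=24
  - 82.36.0.0/14 clear@14
  Q 208.37.116.245: descend 1101000000100101011101001111 ; hops seen [H7,H4,H1,H4] ; pick H4
  + 120.0.0.0/8 (H4) depth=8
  + 125.125.80.0/20 (H4) depth=20
  + 208.0.0.0/7 (H4) depth=7
  Q 208.37.116.5: descend 110100000010010101110100 ; hops seen [H7,H4,H4] ; pick H4
  + 64.0.0.0/3 (H1) depth=3
  Q 120.0.0.120: descend 01111000 ; hops seen [H7,H4] ; pick H4
  Q 125.125.0.200: descend 01111101011111010 ; hops seen [H7,H2] ; pick H2
  + 120.21.197.0/24 (H3) depth=24
  + 208.37.0.0/16 (H0) depth=16

== LOOKUPS ==
["no-route","H1","H5","H1","H7","H4","H4","H4","H2"]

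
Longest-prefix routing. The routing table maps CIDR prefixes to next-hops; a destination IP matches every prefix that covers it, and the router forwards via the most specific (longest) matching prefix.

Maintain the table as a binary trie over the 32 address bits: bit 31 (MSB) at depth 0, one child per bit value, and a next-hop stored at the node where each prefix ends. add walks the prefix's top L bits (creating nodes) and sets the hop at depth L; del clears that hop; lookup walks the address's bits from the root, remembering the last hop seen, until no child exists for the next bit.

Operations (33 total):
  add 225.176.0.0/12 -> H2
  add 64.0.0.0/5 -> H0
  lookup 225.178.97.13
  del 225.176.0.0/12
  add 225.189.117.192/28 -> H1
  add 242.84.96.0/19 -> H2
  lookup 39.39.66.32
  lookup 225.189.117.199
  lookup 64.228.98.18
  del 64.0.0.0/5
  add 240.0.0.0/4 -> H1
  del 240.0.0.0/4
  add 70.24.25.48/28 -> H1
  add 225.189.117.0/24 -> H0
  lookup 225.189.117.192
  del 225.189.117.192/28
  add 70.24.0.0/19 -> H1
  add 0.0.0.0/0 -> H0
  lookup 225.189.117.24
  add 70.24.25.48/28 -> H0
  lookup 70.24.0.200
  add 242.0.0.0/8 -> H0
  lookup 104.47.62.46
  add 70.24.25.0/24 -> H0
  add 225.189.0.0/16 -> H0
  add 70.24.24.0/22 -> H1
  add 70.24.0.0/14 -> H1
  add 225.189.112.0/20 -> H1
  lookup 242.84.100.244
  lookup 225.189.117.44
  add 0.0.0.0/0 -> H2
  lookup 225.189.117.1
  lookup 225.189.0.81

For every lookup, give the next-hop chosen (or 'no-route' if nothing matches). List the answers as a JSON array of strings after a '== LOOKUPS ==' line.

Trace:
  + 225.176.0.0/12 (H2) depth=12
  + 64.0.0.0/5 (H0) depth=5
  lookup 225.178.97.13: bits 111000011011 walk d0:-→d1:-→d2:-→d3:-→d4:-→d5:-→d6:-→d7:-→d8:-→d9:-→d10:-→d11:-→d12:H2 -> H2
  - 225.176.0.0/12 clear@12
  + 225.189.117.192/28 (H1) depth=28
  + 242.84.96.0/19 (H2) depth=19
  lookup 39.39.66.32: bits 0 walk d0:-→d1:- -> no-route
  lookup 225.189.117.199: bits 1110000110111101011101011100 walk d0:-→d1:-→d2:-→d3:-→d4:-→d5:-→d6:-→d7:-→d8:-→d9:-→d10:-→d11:-→d12:-→d13:-→d14:-→d15:-→d16:-→d17:-→d18:-→d19:-→d20:-→d21:-→d22:-→d23:-→d24:-→d25:-→d26:-→d27:-→d28:H1 -> H1
  lookup 64.228.98.18: bits 01000 walk d0:-→d1:-→d2:-→d3:-→d4:-→d5:H0 -> H0
  - 64.0.0.0/5 clear@5
  + 240.0.0.0/4 (H1) depth=4
  - 240.0.0.0/4 clear@4
  + 70.24.25.48/28 (H1) depth=28
  + 225.189.117.0/24 (H0) depth=24
  lookup 225.189.117.192: bits 1110000110111101011101011100 walk d0:-→d1:-→d2:-→d3:-→d4:-→d5:-→d6:-→d7:-→d8:-→d9:-→d10:-→d11:-→d12:-→d13:-→d14:-→d15:-→d16:-→d17:-→d18:-→d19:-→d20:-→d21:-→d22:-→d23:-→d24:H0→d25:-→d26:-→d27:-→d28:H1 -> H1
  - 225.189.117.192/28 clear@28
  + 70.24.0.0/19 (H1) depth=19
  + 0.0.0.0/0 (H0) depth=0
  lookup 225.189.117.24: bits 111000011011110101110101 walk d0:H0→d1:-→d2:-→d3:-→d4:-→d5:-→d6:-→d7:-→d8:-→d9:-→d10:-→d11:-→d12:-→d13:-→d14:-→d15:-→d16:-→d17:-→d18:-→d19:-→d20:-→d21:-→d22:-→d23:-→d24:H0 -> H0
  + 70.24.25.48/28 (H0) depth=28
  lookup 70.24.0.200: bits 0100011000011000000 walk d0:H0→d1:-→d2:-→d3:-→d4:-→d5:-→d6:-→d7:-→d8:-→d9:-→d10:-→d11:-→d12:-→d13:-→d14:-→d15:-→d16:-→d17:-→d18:-→d19:H1 -> H1
  + 242.0.0.0/8 (H0) depth=8
  lookup 104.47.62.46: bits 01 walk d0:H0→d1:-→d2:- -> H0
  + 70.24.25.0/24 (H0) depth=24
  + 225.189.0.0/16 (H0) depth=16
  + 70.24.24.0/22 (H1) depth=22
  + 70.24.0.0/14 (H1) depth=14
  + 225.189.112.0/20 (H1) depth=20
  lookup 242.84.100.244: bits 1111001001010100011 walk d0:H0→d1:-→d2:-→d3:-→d4:-→d5:-→d6:-→d7:-→d8:H0→d9:-→d10:-→d11:-→d12:-→d13:-→d14:-→d15:-→d16:-→d17:-→d18:-→d19:H2 -> H2
  lookup 225.189.117.44: bits 111000011011110101110101 walk d0:H0→d1:-→d2:-→d3:-→d4:-→d5:-→d6:-→d7:-→d8:-→d9:-→d10:-→d11:-→d12:-→d13:-→d14:-→d15:-→d16:H0→d17:-→d18:-→d19:-→d20:H1→d21:-→d22:-→d23:-→d24:H0 -> H0
  + 0.0.0.0/0 (H2) depth=0
  lookup 225.189.117.1: bits 111000011011110101110101 walk d0:H2→d1:-→d2:-→d3:-→d4:-→d5:-→d6:-→d7:-→d8:-→d9:-→d10:-→d11:-→d12:-→d13:-→d14:-→d15:-→d16:H0→d17:-→d18:-→d19:-→d20:H1→d21:-→d22:-→d23:-→d24:H0 -> H0
  lookup 225.189.0.81: bits 11100001101111010 walk d0:H2→d1:-→d2:-→d3:-→d4:-→d5:-→d6:-→d7:-→d8:-→d9:-→d10:-→d11:-→d12:-→d13:-→d14:-→d15:-→d16:H0→d17:- -> H0

== LOOKUPS ==
["H2","no-route","H1","H0","H1","H0","H1","H0","H2","H0","H0","H0"]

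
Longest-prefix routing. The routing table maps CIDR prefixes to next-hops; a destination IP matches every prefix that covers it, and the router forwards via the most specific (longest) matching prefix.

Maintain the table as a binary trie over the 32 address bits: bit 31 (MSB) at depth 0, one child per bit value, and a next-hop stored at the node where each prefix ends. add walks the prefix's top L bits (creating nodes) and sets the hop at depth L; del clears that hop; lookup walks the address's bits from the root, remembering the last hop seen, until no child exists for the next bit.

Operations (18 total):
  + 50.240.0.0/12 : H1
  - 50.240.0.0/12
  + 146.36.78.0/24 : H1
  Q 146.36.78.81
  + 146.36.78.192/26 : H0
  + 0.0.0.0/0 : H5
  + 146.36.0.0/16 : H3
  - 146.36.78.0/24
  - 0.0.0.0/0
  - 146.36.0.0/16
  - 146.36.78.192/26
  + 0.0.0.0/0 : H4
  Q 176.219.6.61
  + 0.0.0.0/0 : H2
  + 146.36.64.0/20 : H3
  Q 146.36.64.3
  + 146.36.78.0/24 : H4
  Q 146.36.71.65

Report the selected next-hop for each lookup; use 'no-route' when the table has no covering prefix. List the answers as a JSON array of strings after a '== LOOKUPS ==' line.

Process each operation:
  + 50.240.0.0/12 (H1) depth=12
  - 50.240.0.0/12 clear@12
  + 146.36.78.0/24 (H1) depth=24
  Q 146.36.78.81: descend 100100100010010001001110 ; hops seen [H1] ; pick H1
  + 146.36.78.192/26 (H0) depth=26
  + 0.0.0.0/0 (H5) depth=0
  + 146.36.0.0/16 (H3) depth=16
  - 146.36.78.0/24 clear@24
  - 0.0.0.0/0 clear@0
  - 146.36.0.0/16 clear@16
  - 146.36.78.192/26 clear@26
  + 0.0.0.0/0 (H4) depth=0
  Q 176.219.6.61: descend 10 ; hops seen [H4] ; pick H4
  + 0.0.0.0/0 (H2) depth=0
  + 146.36.64.0/20 (H3) depth=20
  Q 146.36.64.3: descend 10010010001001000100 ; hops seen [H2,H3] ; pick H3
  + 146.36.78.0/24 (H4) depth=24
  Q 146.36.71.65: descend 10010010001001000100 ; hops seen [H2,H3] ; pick H3

== LOOKUPS ==
["H1","H4","H3","H3"]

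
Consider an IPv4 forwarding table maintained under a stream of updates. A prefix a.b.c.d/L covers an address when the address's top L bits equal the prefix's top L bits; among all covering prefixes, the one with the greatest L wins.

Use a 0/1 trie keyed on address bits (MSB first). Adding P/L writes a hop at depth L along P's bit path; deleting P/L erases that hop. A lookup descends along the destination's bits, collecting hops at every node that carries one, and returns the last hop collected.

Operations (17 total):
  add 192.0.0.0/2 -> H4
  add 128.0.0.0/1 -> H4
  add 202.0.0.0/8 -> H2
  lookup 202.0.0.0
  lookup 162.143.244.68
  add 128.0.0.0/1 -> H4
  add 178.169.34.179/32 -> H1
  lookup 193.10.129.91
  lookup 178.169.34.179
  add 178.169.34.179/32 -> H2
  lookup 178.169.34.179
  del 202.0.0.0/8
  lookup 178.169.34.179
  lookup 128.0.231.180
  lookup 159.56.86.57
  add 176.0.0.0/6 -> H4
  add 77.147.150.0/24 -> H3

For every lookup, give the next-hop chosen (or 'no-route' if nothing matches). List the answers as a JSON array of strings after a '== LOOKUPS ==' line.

Apply in order:
  + 192.0.0.0/2 (H4) depth=2
  + 128.0.0.0/1 (H4) depth=1
  + 202.0.0.0/8 (H2) depth=8
  ? 202.0.0.0  path d0:-→d1:H4→d2:H4→d3:-→d4:-→d5:-→d6:-→d7:-→d8:H2  best=H2
  ? 162.143.244.68  path d0:-→d1:H4  best=H4
  + 128.0.0.0/1 (H4) depth=1
  + 178.169.34.179/32 (H1) depth=32
  ? 193.10.129.91  path d0:-→d1:H4→d2:H4→d3:-→d4:-  best=H4
  ? 178.169.34.179  path d0:-→d1:H4→d2:-→d3:-→d4:-→d5:-→d6:-→d7:-→d8:-→d9:-→d10:-→d11:-→d12:-→d13:-→d14:-→d15:-→d16:-→d17:-→d18:-→d19:-→d20:-→d21:-→d22:-→d23:-→d24:-→d25:-→d26:-→d27:-→d28:-→d29:-→d30:-→d31:-→d32:H1  best=H1
  + 178.169.34.179/32 (H2) depth=32
  ? 178.169.34.179  path d0:-→d1:H4→d2:-→d3:-→d4:-→d5:-→d6:-→d7:-→d8:-→d9:-→d10:-→d11:-→d12:-→d13:-→d14:-→d15:-→d16:-→d17:-→d18:-→d19:-→d20:-→d21:-→d22:-→d23:-→d24:-→d25:-→d26:-→d27:-→d28:-→d29:-→d30:-→d31:-→d32:H2  best=H2
  del 202.0.0.0/8 (clear depth 8)
  ? 178.169.34.179  path d0:-→d1:H4→d2:-→d3:-→d4:-→d5:-→d6:-→d7:-→d8:-→d9:-→d10:-→d11:-→d12:-→d13:-→d14:-→d15:-→d16:-→d17:-→d18:-→d19:-→d20:-→d21:-→d22:-→d23:-→d24:-→d25:-→d26:-→d27:-→d28:-→d29:-→d30:-→d31:-→d32:H2  best=H2
  ? 128.0.231.180  path d0:-→d1:H4→d2:-  best=H4
  ? 159.56.86.57  path d0:-→d1:H4→d2:-  best=H4
  + 176.0.0.0/6 (H4) depth=6
  + 77.147.150.0/24 (H3) depth=24

== LOOKUPS ==
["H2","H4","H4","H1","H2","H2","H4","H4"]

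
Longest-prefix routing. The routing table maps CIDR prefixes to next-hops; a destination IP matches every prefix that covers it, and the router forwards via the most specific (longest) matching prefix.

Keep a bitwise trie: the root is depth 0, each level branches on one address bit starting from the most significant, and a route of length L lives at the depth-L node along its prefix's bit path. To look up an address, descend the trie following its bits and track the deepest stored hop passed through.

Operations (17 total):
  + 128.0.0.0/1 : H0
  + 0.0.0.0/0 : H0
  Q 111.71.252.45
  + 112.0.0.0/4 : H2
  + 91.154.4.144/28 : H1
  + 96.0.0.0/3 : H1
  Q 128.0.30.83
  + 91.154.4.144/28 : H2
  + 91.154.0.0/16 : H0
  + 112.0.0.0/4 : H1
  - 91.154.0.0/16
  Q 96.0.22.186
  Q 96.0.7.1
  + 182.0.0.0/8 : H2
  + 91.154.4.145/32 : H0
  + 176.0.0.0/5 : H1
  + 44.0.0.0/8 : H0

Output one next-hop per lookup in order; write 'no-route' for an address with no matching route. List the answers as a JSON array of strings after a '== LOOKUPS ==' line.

Trace:
  + 128.0.0.0/1 (H0) depth=1
  + 0.0.0.0/0 (H0) depth=0
  ? 111.71.252.45  path d0:H0  best=H0
  + 112.0.0.0/4 (H2) depth=4
  + 91.154.4.144/28 (H1) depth=28
  + 96.0.0.0/3 (H1) depth=3
  ? 128.0.30.83  path d0:H0→d1:H0  best=H0
  + 91.154.4.144/28 (H2) depth=28
  + 91.154.0.0/16 (H0) depth=16
  + 112.0.0.0/4 (H1) depth=4
  - 91.154.0.0/16 clear@16
  ? 96.0.22.186  path d0:H0→d1:-→d2:-→d3:H1  best=H1
  ? 96.0.7.1  path d0:H0→d1:-→d2:-→d3:H1  best=H1
  + 182.0.0.0/8 (H2) depth=8
  + 91.154.4.145/32 (H0) depth=32
  + 176.0.0.0/5 (H1) depth=5
  + 44.0.0.0/8 (H0) depth=8

== LOOKUPS ==
["H0","H0","H1","H1"]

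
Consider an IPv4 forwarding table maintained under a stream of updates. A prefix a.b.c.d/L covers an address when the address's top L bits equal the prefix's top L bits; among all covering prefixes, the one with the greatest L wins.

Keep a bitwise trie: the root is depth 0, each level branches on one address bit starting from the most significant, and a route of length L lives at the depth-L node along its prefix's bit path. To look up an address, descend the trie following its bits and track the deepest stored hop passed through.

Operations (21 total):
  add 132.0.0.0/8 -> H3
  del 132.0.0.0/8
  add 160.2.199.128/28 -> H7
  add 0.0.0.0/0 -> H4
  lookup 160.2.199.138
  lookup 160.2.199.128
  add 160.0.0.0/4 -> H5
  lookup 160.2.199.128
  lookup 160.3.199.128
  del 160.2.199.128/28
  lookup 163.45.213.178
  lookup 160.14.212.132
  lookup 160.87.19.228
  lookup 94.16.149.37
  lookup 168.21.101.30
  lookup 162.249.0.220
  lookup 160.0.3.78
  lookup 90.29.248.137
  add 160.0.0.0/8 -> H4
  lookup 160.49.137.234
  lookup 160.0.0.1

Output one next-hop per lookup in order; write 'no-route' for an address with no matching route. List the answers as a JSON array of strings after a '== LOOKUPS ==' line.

Apply in order:
  + 132.0.0.0/8 (H3) depth=8
  - 132.0.0.0/8 clear@8
  + 160.2.199.128/28 (H7) depth=28
  + 0.0.0.0/0 (H4) depth=0
  Q 160.2.199.138: descend 1010000000000010110001111000 ; hops seen [H4,H7] ; pick H7
  Q 160.2.199.128: descend 1010000000000010110001111000 ; hops seen [H4,H7] ; pick H7
  + 160.0.0.0/4 (H5) depth=4
  Q 160.2.199.128: descend 1010000000000010110001111000 ; hops seen [H4,H5,H7] ; pick H7
  Q 160.3.199.128: descend 101000000000001 ; hops seen [H4,H5] ; pick H5
  - 160.2.199.128/28 clear@28
  Q 163.45.213.178: descend 101000 ; hops seen [H4,H5] ; pick H5
  Q 160.14.212.132: descend 101000000000 ; hops seen [H4,H5] ; pick H5
  Q 160.87.19.228: descend 101000000 ; hops seen [H4,H5] ; pick H5
  Q 94.16.149.37: descend ε ; hops seen [H4] ; pick H4
  Q 168.21.101.30: descend 1010 ; hops seen [H4,H5] ; pick H5
  Q 162.249.0.220: descend 101000 ; hops seen [H4,H5] ; pick H5
  Q 160.0.3.78: descend 10100000000000 ; hops seen [H4,H5] ; pick H5
  Q 90.29.248.137: descend ε ; hops seen [H4] ; pick H4
  + 160.0.0.0/8 (H4) depth=8
  Q 160.49.137.234: descend 1010000000 ; hops seen [H4,H5,H4] ; pick H4
  Q 160.0.0.1: descend 10100000000000 ; hops seen [H4,H5,H4] ; pick H4

== LOOKUPS ==
["H7","H7","H7","H5","H5","H5","H5","H4","H5","H5","H5","H4","H4","H4"]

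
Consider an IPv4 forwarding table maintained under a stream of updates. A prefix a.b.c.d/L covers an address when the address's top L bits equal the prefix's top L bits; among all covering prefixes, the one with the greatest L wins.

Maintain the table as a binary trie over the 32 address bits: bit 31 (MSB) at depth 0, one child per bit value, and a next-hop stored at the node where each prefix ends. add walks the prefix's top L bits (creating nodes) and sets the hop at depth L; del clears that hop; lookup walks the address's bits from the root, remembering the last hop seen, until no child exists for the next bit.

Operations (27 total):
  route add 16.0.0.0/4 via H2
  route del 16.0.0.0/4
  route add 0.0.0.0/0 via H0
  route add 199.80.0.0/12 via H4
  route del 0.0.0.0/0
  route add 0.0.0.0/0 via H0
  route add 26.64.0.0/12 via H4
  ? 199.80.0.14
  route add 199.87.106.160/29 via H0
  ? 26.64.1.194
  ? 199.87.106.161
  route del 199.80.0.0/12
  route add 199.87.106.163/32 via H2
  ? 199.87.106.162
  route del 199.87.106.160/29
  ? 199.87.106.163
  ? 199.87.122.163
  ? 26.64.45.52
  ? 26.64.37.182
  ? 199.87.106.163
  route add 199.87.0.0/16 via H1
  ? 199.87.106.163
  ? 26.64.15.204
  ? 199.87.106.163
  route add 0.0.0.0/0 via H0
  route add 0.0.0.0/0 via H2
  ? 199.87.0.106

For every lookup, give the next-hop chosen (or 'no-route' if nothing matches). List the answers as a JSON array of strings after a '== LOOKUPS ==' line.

Apply in order:
  add 16.0.0.0/4 -> H2 at depth 4
  - 16.0.0.0/4 clear@4
  add 0.0.0.0/0 -> H0 at depth 0
  add 199.80.0.0/12 -> H4 at depth 12
  - 0.0.0.0/0 clear@0
  add 0.0.0.0/0 -> H0 at depth 0
  add 26.64.0.0/12 -> H4 at depth 12
  Q 199.80.0.14: descend 110001110101 ; hops seen [H0,H4] ; pick H4
  add 199.87.106.160/29 -> H0 at depth 29
  Q 26.64.1.194: descend 000110100100 ; hops seen [H0,H4] ; pick H4
  Q 199.87.106.161: descend 11000111010101110110101010100 ; hops seen [H0,H4,H0] ; pick H0
  - 199.80.0.0/12 clear@12
  add 199.87.106.163/32 -> H2 at depth 32
  Q 199.87.106.162: descend 1100011101010111011010101010001 ; hops seen [H0,H0] ; pick H0
  - 199.87.106.160/29 clear@29
  Q 199.87.106.163: descend 11000111010101110110101010100011 ; hops seen [H0,H2] ; pick H2
  Q 199.87.122.163: descend 1100011101010111011 ; hops seen [H0] ; pick H0
  Q 26.64.45.52: descend 000110100100 ; hops seen [H0,H4] ; pick H4
  Q 26.64.37.182: descend 000110100100 ; hops seen [H0,H4] ; pick H4
  Q 199.87.106.163: descend 11000111010101110110101010100011 ; hops seen [H0,H2] ; pick H2
  add 199.87.0.0/16 -> H1 at depth 16
  Q 199.87.106.163: descend 11000111010101110110101010100011 ; hops seen [H0,H1,H2] ; pick H2
  Q 26.64.15.204: descend 000110100100 ; hops seen [H0,H4] ; pick H4
  Q 199.87.106.163: descend 11000111010101110110101010100011 ; hops seen [H0,H1,H2] ; pick H2
  add 0.0.0.0/0 -> H0 at depth 0
  add 0.0.0.0/0 -> H2 at depth 0
  Q 199.87.0.106: descend 11000111010101110 ; hops seen [H2,H1] ; pick H1

== LOOKUPS ==
["H4","H4","H0","H0","H2","H0","H4","H4","H2","H2","H4","H2","H1"]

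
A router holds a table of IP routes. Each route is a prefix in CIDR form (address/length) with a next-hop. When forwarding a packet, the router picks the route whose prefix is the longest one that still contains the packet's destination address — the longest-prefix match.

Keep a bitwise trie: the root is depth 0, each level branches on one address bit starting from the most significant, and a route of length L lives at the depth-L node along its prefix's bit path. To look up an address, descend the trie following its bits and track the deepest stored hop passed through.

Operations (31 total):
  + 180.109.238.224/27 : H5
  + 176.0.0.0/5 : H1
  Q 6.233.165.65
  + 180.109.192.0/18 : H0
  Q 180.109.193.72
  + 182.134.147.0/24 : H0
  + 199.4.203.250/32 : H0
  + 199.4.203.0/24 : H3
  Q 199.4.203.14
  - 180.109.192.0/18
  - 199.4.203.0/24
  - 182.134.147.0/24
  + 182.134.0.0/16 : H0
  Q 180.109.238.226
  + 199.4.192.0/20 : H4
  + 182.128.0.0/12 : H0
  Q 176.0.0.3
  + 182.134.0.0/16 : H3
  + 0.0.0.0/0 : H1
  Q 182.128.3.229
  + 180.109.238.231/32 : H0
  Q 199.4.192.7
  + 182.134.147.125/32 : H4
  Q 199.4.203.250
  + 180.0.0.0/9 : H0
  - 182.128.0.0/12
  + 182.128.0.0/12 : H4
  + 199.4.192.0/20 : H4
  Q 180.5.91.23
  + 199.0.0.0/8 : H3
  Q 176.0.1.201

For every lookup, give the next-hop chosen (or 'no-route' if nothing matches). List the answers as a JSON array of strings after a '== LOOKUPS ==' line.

Trace:
  add 180.109.238.224/27 -> H5 at depth 27
  add 176.0.0.0/5 -> H1 at depth 5
  ? 6.233.165.65  path d0:-  best=no-route
  add 180.109.192.0/18 -> H0 at depth 18
  ? 180.109.193.72  path d0:-→d1:-→d2:-→d3:-→d4:-→d5:H1→d6:-→d7:-→d8:-→d9:-→d10:-→d11:-→d12:-→d13:-→d14:-→d15:-→d16:-→d17:-→d18:H0  best=H0
  add 182.134.147.0/24 -> H0 at depth 24
  add 199.4.203.250/32 -> H0 at depth 32
  add 199.4.203.0/24 -> H3 at depth 24
  ? 199.4.203.14  path d0:-→d1:-→d2:-→d3:-→d4:-→d5:-→d6:-→d7:-→d8:-→d9:-→d10:-→d11:-→d12:-→d13:-→d14:-→d15:-→d16:-→d17:-→d18:-→d19:-→d20:-→d21:-→d22:-→d23:-→d24:H3  best=H3
  - 180.109.192.0/18 clear@18
  - 199.4.203.0/24 clear@24
  - 182.134.147.0/24 clear@24
  add 182.134.0.0/16 -> H0 at depth 16
  ? 180.109.238.226  path d0:-→d1:-→d2:-→d3:-→d4:-→d5:H1→d6:-→d7:-→d8:-→d9:-→d10:-→d11:-→d12:-→d13:-→d14:-→d15:-→d16:-→d17:-→d18:-→d19:-→d20:-→d21:-→d22:-→d23:-→d24:-→d25:-→d26:-→d27:H5  best=H5
  add 199.4.192.0/20 -> H4 at depth 20
  add 182.128.0.0/12 -> H0 at depth 12
  ? 176.0.0.3  path d0:-→d1:-→d2:-→d3:-→d4:-→d5:H1  best=H1
  add 182.134.0.0/16 -> H3 at depth 16
  add 0.0.0.0/0 -> H1 at depth 0
  ? 182.128.3.229  path d0:H1→d1:-→d2:-→d3:-→d4:-→d5:H1→d6:-→d7:-→d8:-→d9:-→d10:-→d11:-→d12:H0→d13:-  best=H0
  add 180.109.238.231/32 -> H0 at depth 32
  ? 199.4.192.7  path d0:H1→d1:-→d2:-→d3:-→d4:-→d5:-→d6:-→d7:-→d8:-→d9:-→d10:-→d11:-→d12:-→d13:-→d14:-→d15:-→d16:-→d17:-→d18:-→d19:-→d20:H4  best=H4
  add 182.134.147.125/32 -> H4 at depth 32
  ? 199.4.203.250  path d0:H1→d1:-→d2:-→d3:-→d4:-→d5:-→d6:-→d7:-→d8:-→d9:-→d10:-→d11:-→d12:-→d13:-→d14:-→d15:-→d16:-→d17:-→d18:-→d19:-→d20:H4→d21:-→d22:-→d23:-→d24:-→d25:-→d26:-→d27:-→d28:-→d29:-→d30:-→d31:-→d32:H0  best=H0
  add 180.0.0.0/9 -> H0 at depth 9
  - 182.128.0.0/12 clear@12
  add 182.128.0.0/12 -> H4 at depth 12
  add 199.4.192.0/20 -> H4 at depth 20
  ? 180.5.91.23  path d0:H1→d1:-→d2:-→d3:-→d4:-→d5:H1→d6:-→d7:-→d8:-→d9:H0  best=H0
  add 199.0.0.0/8 -> H3 at depth 8
  ? 176.0.1.201  path d0:H1→d1:-→d2:-→d3:-→d4:-→d5:H1  best=H1

== LOOKUPS ==
["no-route","H0","H3","H5","H1","H0","H4","H0","H0","H1"]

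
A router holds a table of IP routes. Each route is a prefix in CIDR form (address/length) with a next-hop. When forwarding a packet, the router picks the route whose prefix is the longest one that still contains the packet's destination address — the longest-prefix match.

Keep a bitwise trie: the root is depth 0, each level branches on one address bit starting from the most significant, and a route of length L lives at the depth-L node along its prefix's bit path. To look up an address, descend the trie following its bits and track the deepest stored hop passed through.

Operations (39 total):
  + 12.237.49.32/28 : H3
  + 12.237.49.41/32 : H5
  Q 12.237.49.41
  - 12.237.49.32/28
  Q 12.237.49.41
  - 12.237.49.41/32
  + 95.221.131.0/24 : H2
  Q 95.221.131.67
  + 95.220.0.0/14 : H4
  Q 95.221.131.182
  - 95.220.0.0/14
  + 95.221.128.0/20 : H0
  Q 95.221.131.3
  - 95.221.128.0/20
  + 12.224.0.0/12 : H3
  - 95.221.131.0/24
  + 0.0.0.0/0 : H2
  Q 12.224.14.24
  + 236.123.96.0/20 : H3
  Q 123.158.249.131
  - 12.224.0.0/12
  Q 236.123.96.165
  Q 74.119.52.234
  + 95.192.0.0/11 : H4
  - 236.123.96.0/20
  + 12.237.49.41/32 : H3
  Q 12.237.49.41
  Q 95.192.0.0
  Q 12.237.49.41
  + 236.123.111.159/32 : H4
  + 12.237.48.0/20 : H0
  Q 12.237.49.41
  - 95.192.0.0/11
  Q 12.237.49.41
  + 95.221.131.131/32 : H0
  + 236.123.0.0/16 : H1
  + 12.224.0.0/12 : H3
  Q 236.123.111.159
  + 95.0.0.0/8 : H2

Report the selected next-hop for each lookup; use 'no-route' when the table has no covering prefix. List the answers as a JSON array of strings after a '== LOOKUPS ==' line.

Apply in order:
  add 12.237.49.32/28 -> H3 at depth 28
  add 12.237.49.41/32 -> H5 at depth 32
  Q 12.237.49.41: descend 00001100111011010011000100101001 ; hops seen [H3,H5] ; pick H5
  del 12.237.49.32/28 (clear depth 28)
  Q 12.237.49.41: descend 00001100111011010011000100101001 ; hops seen [H5] ; pick H5
  del 12.237.49.41/32 (clear depth 32)
  add 95.221.131.0/24 -> H2 at depth 24
  Q 95.221.131.67: descend 010111111101110110000011 ; hops seen [H2] ; pick H2
  add 95.220.0.0/14 -> H4 at depth 14
  Q 95.221.131.182: descend 010111111101110110000011 ; hops seen [H4,H2] ; pick H2
  del 95.220.0.0/14 (clear depth 14)
  add 95.221.128.0/20 -> H0 at depth 20
  Q 95.221.131.3: descend 010111111101110110000011 ; hops seen [H0,H2] ; pick H2
  del 95.221.128.0/20 (clear depth 20)
  add 12.224.0.0/12 -> H3 at depth 12
  del 95.221.131.0/24 (clear depth 24)
  add 0.0.0.0/0 -> H2 at depth 0
  Q 12.224.14.24: descend 000011001110 ; hops seen [H2,H3] ; pick H3
  add 236.123.96.0/20 -> H3 at depth 20
  Q 123.158.249.131: descend 01 ; hops seen [H2] ; pick H2
  del 12.224.0.0/12 (clear depth 12)
  Q 236.123.96.165: descend 11101100011110110110 ; hops seen [H2,H3] ; pick H3
  Q 74.119.52.234: descend 010 ; hops seen [H2] ; pick H2
  add 95.192.0.0/11 -> H4 at depth 11
  del 236.123.96.0/20 (clear depth 20)
  add 12.237.49.41/32 -> H3 at depth 32
  Q 12.237.49.41: descend 00001100111011010011000100101001 ; hops seen [H2,H3] ; pick H3
  Q 95.192.0.0: descend 01011111110 ; hops seen [H2,H4] ; pick H4
  Q 12.237.49.41: descend 00001100111011010011000100101001 ; hops seen [H2,H3] ; pick H3
  add 236.123.111.159/32 -> H4 at depth 32
  add 12.237.48.0/20 -> H0 at depth 20
  Q 12.237.49.41: descend 00001100111011010011000100101001 ; hops seen [H2,H0,H3] ; pick H3
  del 95.192.0.0/11 (clear depth 11)
  Q 12.237.49.41: descend 00001100111011010011000100101001 ; hops seen [H2,H0,H3] ; pick H3
  add 95.221.131.131/32 -> H0 at depth 32
  add 236.123.0.0/16 -> H1 at depth 16
  add 12.224.0.0/12 -> H3 at depth 12
  Q 236.123.111.159: descend 11101100011110110110111110011111 ; hops seen [H2,H1,H4] ; pick H4
  add 95.0.0.0/8 -> H2 at depth 8

== LOOKUPS ==
["H5","H5","H2","H2","H2","H3","H2","H3","H2","H3","H4","H3","H3","H3","H4"]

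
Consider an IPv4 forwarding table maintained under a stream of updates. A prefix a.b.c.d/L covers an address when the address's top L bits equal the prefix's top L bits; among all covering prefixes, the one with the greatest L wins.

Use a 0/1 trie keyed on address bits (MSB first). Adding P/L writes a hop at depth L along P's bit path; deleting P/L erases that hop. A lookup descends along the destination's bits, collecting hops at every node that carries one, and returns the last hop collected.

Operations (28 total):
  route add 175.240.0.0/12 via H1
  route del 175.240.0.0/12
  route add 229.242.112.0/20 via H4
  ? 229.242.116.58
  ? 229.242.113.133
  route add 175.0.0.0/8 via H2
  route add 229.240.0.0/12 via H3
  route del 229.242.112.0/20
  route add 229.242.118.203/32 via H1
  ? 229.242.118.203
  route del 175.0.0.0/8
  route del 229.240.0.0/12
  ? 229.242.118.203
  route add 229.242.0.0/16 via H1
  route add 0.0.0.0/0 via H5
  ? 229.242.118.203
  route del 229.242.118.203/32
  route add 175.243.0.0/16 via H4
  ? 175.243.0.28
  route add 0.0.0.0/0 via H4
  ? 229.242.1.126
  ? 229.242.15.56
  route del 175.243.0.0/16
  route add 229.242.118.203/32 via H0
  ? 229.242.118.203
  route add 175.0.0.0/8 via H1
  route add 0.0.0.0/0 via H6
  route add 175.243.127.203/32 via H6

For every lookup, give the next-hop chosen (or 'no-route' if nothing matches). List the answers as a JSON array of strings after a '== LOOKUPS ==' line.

Apply in order:
  + 175.240.0.0/12 (H1) depth=12
  del 175.240.0.0/12 (clear depth 12)
  + 229.242.112.0/20 (H4) depth=20
  ? 229.242.116.58  path d0:-→d1:-→d2:-→d3:-→d4:-→d5:-→d6:-→d7:-→d8:-→d9:-→d10:-→d11:-→d12:-→d13:-→d14:-→d15:-→d16:-→d17:-→d18:-→d19:-→d20:H4  best=H4
  ? 229.242.113.133  path d0:-→d1:-→d2:-→d3:-→d4:-→d5:-→d6:-→d7:-→d8:-→d9:-→d10:-→d11:-→d12:-→d13:-→d14:-→d15:-→d16:-→d17:-→d18:-→d19:-→d20:H4  best=H4
  + 175.0.0.0/8 (H2) depth=8
  + 229.240.0.0/12 (H3) depth=12
  del 229.242.112.0/20 (clear depth 20)
  + 229.242.118.203/32 (H1) depth=32
  ? 229.242.118.203  path d0:-→d1:-→d2:-→d3:-→d4:-→d5:-→d6:-→d7:-→d8:-→d9:-→d10:-→d11:-→d12:H3→d13:-→d14:-→d15:-→d16:-→d17:-→d18:-→d19:-→d20:-→d21:-→d22:-→d23:-→d24:-→d25:-→d26:-→d27:-→d28:-→d29:-→d30:-→d31:-→d32:H1  best=H1
  del 175.0.0.0/8 (clear depth 8)
  del 229.240.0.0/12 (clear depth 12)
  ? 229.242.118.203  path d0:-→d1:-→d2:-→d3:-→d4:-→d5:-→d6:-→d7:-→d8:-→d9:-→d10:-→d11:-→d12:-→d13:-→d14:-→d15:-→d16:-→d17:-→d18:-→d19:-→d20:-→d21:-→d22:-→d23:-→d24:-→d25:-→d26:-→d27:-→d28:-→d29:-→d30:-→d31:-→d32:H1  best=H1
  + 229.242.0.0/16 (H1) depth=16
  + 0.0.0.0/0 (H5) depth=0
  ? 229.242.118.203  path d0:H5→d1:-→d2:-→d3:-→d4:-→d5:-→d6:-→d7:-→d8:-→d9:-→d10:-→d11:-→d12:-→d13:-→d14:-→d15:-→d16:H1→d17:-→d18:-→d19:-→d20:-→d21:-→d22:-→d23:-→d24:-→d25:-→d26:-→d27:-→d28:-→d29:-→d30:-→d31:-→d32:H1  best=H1
  del 229.242.118.203/32 (clear depth 32)
  + 175.243.0.0/16 (H4) depth=16
  ? 175.243.0.28  path d0:H5→d1:-→d2:-→d3:-→d4:-→d5:-→d6:-→d7:-→d8:-→d9:-→d10:-→d11:-→d12:-→d13:-→d14:-→d15:-→d16:H4  best=H4
  + 0.0.0.0/0 (H4) depth=0
  ? 229.242.1.126  path d0:H4→d1:-→d2:-→d3:-→d4:-→d5:-→d6:-→d7:-→d8:-→d9:-→d10:-→d11:-→d12:-→d13:-→d14:-→d15:-→d16:H1→d17:-  best=H1
  ? 229.242.15.56  path d0:H4→d1:-→d2:-→d3:-→d4:-→d5:-→d6:-→d7:-→d8:-→d9:-→d10:-→d11:-→d12:-→d13:-→d14:-→d15:-→d16:H1→d17:-  best=H1
  del 175.243.0.0/16 (clear depth 16)
  + 229.242.118.203/32 (H0) depth=32
  ? 229.242.118.203  path d0:H4→d1:-→d2:-→d3:-→d4:-→d5:-→d6:-→d7:-→d8:-→d9:-→d10:-→d11:-→d12:-→d13:-→d14:-→d15:-→d16:H1→d17:-→d18:-→d19:-→d20:-→d21:-→d22:-→d23:-→d24:-→d25:-→d26:-→d27:-→d28:-→d29:-→d30:-→d31:-→d32:H0  best=H0
  + 175.0.0.0/8 (H1) depth=8
  + 0.0.0.0/0 (H6) depth=0
  + 175.243.127.203/32 (H6) depth=32

== LOOKUPS ==
["H4","H4","H1","H1","H1","H4","H1","H1","H0"]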